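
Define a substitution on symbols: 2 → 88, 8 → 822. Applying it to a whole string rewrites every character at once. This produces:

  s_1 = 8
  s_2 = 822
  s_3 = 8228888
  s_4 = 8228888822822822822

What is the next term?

Applying the rule to each of the 19 symbols of 8228888822822822822 gives the pieces 822 88 88 822 822 822 822 822 88 88 822 88 88 822 88 88 822 88 88, which concatenate to the answer.

82288888228228228228228888822888882288888228888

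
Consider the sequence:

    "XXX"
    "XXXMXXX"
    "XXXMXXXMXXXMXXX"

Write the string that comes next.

Each string is two copies of the previous one joined by 'M'.
One more doubling of XXXMXXXMXXXMXXX gives the answer.

XXXMXXXMXXXMXXXMXXXMXXXMXXXMXXX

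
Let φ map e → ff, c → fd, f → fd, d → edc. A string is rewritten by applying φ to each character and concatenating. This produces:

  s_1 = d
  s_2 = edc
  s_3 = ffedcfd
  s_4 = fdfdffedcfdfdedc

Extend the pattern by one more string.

fdedcfdedcfdfdffedcfdfdedcfdedcffedcfd

Replace each of the 16 characters of fdfdffedcfdfdedc in place — fd edc fd edc fd fd ff edc fd fd edc fd edc ff edc fd — and concatenate.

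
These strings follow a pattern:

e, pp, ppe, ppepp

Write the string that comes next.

Each term (from the third on) is the previous term followed by the one before it: term 3 = pp·e = ppe.
The next term joins ppepp and ppe.

ppeppppe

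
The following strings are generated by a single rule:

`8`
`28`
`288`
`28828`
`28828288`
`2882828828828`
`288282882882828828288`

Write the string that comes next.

Each term (from the third on) is the previous term followed by the one before it: term 3 = 28·8 = 288.
Continuing: 288282882882828828288 · 2882828828828 gives term 8.

2882828828828288282882882828828828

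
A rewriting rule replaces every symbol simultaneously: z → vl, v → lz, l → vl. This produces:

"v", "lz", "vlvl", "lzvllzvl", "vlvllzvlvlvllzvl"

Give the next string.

φ(vlvllzvlvlvllzvl) expands symbol-by-symbol to lz vl lz vl vl vl lz vl lz vl lz vl vl vl lz vl; joining the 16 pieces gives the next term.

lzvllzvlvlvllzvllzvllzvlvlvllzvl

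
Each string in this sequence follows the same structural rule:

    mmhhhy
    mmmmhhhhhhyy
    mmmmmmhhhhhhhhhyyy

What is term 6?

Each string has the form m^{2n} h^{3n} y^{n} (n = 1, 2, …).
Setting n = 6 gives 12, 18, 6 characters in each block.

mmmmmmmmmmmmhhhhhhhhhhhhhhhhhhyyyyyy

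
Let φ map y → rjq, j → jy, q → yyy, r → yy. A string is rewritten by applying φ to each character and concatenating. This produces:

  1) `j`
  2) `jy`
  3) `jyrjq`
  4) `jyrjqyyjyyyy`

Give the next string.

Apply φ to jyrjqyyjyyyy symbol by symbol: j→jy, y→rjq, r→yy, j→jy, q→yyy, y→rjq, y→rjq, j→jy, y→rjq, y→rjq, y→rjq, y→rjq; joined: jy rjq yy jy yyy rjq rjq jy rjq rjq rjq rjq.

jyrjqyyjyyyyrjqrjqjyrjqrjqrjqrjq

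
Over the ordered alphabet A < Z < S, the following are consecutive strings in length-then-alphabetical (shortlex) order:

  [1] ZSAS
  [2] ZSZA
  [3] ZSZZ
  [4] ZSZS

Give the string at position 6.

ZSSZ

Stepping forward 2 times from ZSZS: ZSZS → ZSSA, then the target.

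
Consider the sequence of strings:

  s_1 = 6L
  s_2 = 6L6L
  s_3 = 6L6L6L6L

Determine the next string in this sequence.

6L6L6L6L6L6L6L6L

Each string is two copies of the previous one concatenated.
So the next term is two copies of 6L6L6L6L.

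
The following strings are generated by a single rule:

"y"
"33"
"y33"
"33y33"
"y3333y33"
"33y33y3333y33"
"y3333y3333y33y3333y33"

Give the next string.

This is a Fibonacci-style word recurrence s(k) = s(k−2)·s(k−1): e.g. y·33 = y33.
So term 8 is 33y33y3333y33·y3333y3333y33y3333y33.

33y33y3333y33y3333y3333y33y3333y33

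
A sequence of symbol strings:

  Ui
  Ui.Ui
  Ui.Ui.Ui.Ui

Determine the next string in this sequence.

Ui.Ui.Ui.Ui.Ui.Ui.Ui.Ui

Each string is two copies of the previous one joined by '.'.
So the next term is two copies of Ui.Ui.Ui.Ui with '.' between the halves.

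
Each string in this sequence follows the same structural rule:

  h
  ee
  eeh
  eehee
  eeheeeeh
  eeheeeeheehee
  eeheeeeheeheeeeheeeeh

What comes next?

eeheeeeheeheeeeheeeeheeheeeeheehee

From term 3 onward, concatenate the last term with the second-to-last: ee·h = eeh, eeh·ee = eehee, …
The next term joins eeheeeeheeheeeeheeeeh and eeheeeeheehee.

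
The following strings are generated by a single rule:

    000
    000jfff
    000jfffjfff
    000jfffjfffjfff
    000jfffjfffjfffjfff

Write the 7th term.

000jfffjfffjfffjfffjfffjfff

The strings grow by a fixed suffix jfff each time.
From 000jfffjfffjfffjfff, 2 further steps: 000jfffjfffjfffjfff → 000jfffjfffjfffjfffjfff → (answer).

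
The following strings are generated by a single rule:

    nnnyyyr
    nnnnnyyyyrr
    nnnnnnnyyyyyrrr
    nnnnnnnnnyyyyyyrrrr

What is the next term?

Term n consists of 2n-1 n's, followed by n+1 y's, followed by n-1 r's, where the shown terms are n = 2, 3, 4, 5.
Setting n = 6 gives 11, 7, 5 characters in each block.

nnnnnnnnnnnyyyyyyyrrrrr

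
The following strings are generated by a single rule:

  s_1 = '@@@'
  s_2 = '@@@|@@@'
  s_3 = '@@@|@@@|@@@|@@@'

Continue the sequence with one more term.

@@@|@@@|@@@|@@@|@@@|@@@|@@@|@@@

Every step duplicates the string with '|' between the halves.
So the next term is two copies of @@@|@@@|@@@|@@@ with '|' between the halves.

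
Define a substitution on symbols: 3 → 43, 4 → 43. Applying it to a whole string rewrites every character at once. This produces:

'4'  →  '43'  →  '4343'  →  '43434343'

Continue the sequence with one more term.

Expanding 43434343: 4→43, 3→43, 4→43, 3→43, 4→43, 3→43, 4→43, 3→43. Concatenated: 43 43 43 43 43 43 43 43.

4343434343434343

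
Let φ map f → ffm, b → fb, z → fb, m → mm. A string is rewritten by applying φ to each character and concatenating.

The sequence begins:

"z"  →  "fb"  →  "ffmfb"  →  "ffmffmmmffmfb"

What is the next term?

Applying the rule to each of the 13 symbols of ffmffmmmffmfb gives the pieces ffm ffm mm ffm ffm mm mm mm ffm ffm mm ffm fb, which concatenate to the answer.

ffmffmmmffmffmmmmmmmffmffmmmffmfb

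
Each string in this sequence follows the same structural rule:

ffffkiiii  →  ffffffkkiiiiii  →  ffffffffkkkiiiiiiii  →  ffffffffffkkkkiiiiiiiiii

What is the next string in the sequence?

Each string has the form f^{2n} k^{n-1} i^{2n}, where the shown terms are n = 2, 3, 4, 5.
At n = 6 the blocks have lengths 12, 5, 12.

ffffffffffffkkkkkiiiiiiiiiiii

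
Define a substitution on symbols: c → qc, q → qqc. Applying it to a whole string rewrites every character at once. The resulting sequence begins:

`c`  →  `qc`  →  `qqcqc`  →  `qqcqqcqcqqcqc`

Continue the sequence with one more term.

Applying the rule to each of the 13 symbols of qqcqqcqcqqcqc gives the pieces qqc qqc qc qqc qqc qc qqc qc qqc qqc qc qqc qc, which concatenate to the answer.

qqcqqcqcqqcqqcqcqqcqcqqcqqcqcqqcqc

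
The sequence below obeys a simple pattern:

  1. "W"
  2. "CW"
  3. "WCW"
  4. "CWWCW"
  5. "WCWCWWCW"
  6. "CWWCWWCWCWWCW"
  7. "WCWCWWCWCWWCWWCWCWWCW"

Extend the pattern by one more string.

CWWCWWCWCWWCWWCWCWWCWCWWCWWCWCWWCW

From term 3 onward, concatenate the second-to-last term with the last: W·CW = WCW, CW·WCW = CWWCW, …
The next term joins CWWCWWCWCWWCW and WCWCWWCWCWWCWWCWCWWCW.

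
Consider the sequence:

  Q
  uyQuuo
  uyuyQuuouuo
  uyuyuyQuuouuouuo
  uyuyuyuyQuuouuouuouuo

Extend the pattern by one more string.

s(k+1) = uy·s(k)·uuo, so each term gains uy as a prefix and uuo as a suffix.
One more step from uyuyuyuyQuuouuouuouuo gives the answer.

uyuyuyuyuyQuuouuouuouuouuo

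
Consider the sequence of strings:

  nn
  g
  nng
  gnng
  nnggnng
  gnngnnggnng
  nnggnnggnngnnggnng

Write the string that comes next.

Each term (from the third on) is the two preceding terms concatenated in order: term 3 = nn·g = nng.
The next term joins gnngnnggnng and nnggnnggnngnnggnng.

gnngnnggnngnnggnnggnngnnggnng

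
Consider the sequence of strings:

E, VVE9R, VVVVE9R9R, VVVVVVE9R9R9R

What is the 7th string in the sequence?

VVVVVVVVVVVVE9R9R9R9R9R9R

Each term wraps the previous one in VV on the left and 9R on the right.
From VVVVVVE9R9R9R, 3 further steps: VVVVVVE9R9R9R → VVVVVVVVE9R9R9R9R → VVVVVVVVVVE9R9R9R9R9R → (answer).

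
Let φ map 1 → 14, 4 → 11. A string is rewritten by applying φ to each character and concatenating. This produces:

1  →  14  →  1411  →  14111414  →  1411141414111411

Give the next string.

φ(1411141414111411) expands symbol-by-symbol to 14 11 14 14 14 11 14 11 14 11 14 14 14 11 14 14; joining the 16 pieces gives the next term.

14111414141114111411141414111414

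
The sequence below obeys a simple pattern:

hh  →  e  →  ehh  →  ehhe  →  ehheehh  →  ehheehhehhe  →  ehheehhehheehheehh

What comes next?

ehheehhehheehheehhehheehhehhe

From term 3 onward, concatenate the last term with the second-to-last: e·hh = ehh, ehh·e = ehhe, …
So term 8 is ehheehhehheehheehh·ehheehhehhe.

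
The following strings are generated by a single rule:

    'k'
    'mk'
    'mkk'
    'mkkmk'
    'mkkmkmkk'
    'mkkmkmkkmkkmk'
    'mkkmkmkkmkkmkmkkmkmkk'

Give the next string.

mkkmkmkkmkkmkmkkmkmkkmkkmkmkkmkkmk

This is a Fibonacci-style word recurrence s(k) = s(k−1)·s(k−2): e.g. mk·k = mkk.
So term 8 is mkkmkmkkmkkmkmkkmkmkk·mkkmkmkkmkkmk.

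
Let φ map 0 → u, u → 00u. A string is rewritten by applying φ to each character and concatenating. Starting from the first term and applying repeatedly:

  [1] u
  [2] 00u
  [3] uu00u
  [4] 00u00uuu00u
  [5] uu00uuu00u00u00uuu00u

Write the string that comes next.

Replace each of the 21 characters of uu00uuu00u00u00uuu00u in place — 00u 00u u u 00u 00u 00u u u 00u u u 00u u u 00u 00u 00u u u 00u — and concatenate.

00u00uuu00u00u00uuu00uuu00uuu00u00u00uuu00u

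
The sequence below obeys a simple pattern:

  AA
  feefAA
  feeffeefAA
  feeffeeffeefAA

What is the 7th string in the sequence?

feeffeeffeeffeeffeeffeefAA

Each term is the previous one with feef prepended.
From feeffeeffeefAA, 3 further steps: feeffeeffeefAA → feeffeeffeeffeefAA → feeffeeffeeffeeffeefAA → (answer).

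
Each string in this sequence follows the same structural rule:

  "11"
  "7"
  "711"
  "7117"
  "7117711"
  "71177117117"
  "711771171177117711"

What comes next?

71177117117711771171177117117

From term 3 onward, concatenate the last term with the second-to-last: 7·11 = 711, 711·7 = 7117, …
The next term joins 711771171177117711 and 71177117117.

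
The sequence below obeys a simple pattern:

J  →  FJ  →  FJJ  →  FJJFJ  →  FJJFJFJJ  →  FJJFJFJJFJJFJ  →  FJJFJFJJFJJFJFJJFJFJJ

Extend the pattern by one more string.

This is a Fibonacci-style word recurrence s(k) = s(k−1)·s(k−2): e.g. FJ·J = FJJ.
So term 8 is FJJFJFJJFJJFJFJJFJFJJ·FJJFJFJJFJJFJ.

FJJFJFJJFJJFJFJJFJFJJFJJFJFJJFJJFJ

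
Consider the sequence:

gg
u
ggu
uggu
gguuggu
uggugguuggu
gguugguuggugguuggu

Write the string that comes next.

This is a Fibonacci-style word recurrence s(k) = s(k−2)·s(k−1): e.g. gg·u = ggu.
The next term joins uggugguuggu and gguugguuggugguuggu.

uggugguuggugguugguuggugguuggu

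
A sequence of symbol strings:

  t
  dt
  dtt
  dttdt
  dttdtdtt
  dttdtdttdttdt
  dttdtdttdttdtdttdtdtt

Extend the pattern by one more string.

dttdtdttdttdtdttdtdttdttdtdttdttdt

This is a Fibonacci-style word recurrence s(k) = s(k−1)·s(k−2): e.g. dt·t = dtt.
The next term joins dttdtdttdttdtdttdtdtt and dttdtdttdttdt.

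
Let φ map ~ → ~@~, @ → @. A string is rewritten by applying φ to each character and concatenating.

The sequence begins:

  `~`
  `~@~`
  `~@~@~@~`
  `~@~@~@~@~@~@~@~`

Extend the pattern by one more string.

Rewriting the 15 symbols of ~@~@~@~@~@~@~@~ one by one yields ~@~ @ ~@~ @ ~@~ @ ~@~ @ ~@~ @ ~@~ @ ~@~ @ ~@~; concatenated:

~@~@~@~@~@~@~@~@~@~@~@~@~@~@~@~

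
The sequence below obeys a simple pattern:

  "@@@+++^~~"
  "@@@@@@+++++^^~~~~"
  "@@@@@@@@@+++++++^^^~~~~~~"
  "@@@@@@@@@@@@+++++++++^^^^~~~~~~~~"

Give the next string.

Term n consists of 3n @'s, followed by 2n+1 +'s, followed by n ^'s, followed by 2n ~'s (n = 1, 2, …).
Setting n = 5 gives 15, 11, 5, 10 characters in each block.

@@@@@@@@@@@@@@@+++++++++++^^^^^~~~~~~~~~~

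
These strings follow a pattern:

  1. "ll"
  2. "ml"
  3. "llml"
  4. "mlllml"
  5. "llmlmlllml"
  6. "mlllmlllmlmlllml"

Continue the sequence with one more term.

From term 3 onward, concatenate the second-to-last term with the last: ll·ml = llml, ml·llml = mlllml, …
Continuing: llmlmlllml · mlllmlllmlmlllml gives term 7.

llmlmlllmlmlllmlllmlmlllml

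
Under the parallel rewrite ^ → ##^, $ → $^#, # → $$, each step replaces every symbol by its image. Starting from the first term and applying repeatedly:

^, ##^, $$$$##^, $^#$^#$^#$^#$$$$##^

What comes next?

$^###^$$$^###^$$$^###^$$$^###^$$$^#$^#$^#$^#$$$$##^

Replace each of the 19 characters of $^#$^#$^#$^#$$$$##^ in place — $^# ##^ $$ $^# ##^ $$ $^# ##^ $$ $^# ##^ $$ $^# $^# $^# $^# $$ $$ ##^ — and concatenate.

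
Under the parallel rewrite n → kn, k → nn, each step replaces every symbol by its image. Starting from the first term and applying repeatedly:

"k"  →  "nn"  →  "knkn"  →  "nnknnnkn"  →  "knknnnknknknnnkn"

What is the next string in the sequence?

Rewriting the 16 symbols of knknnnknknknnnkn one by one yields nn kn nn kn kn kn nn kn nn kn nn kn kn kn nn kn; concatenated:

nnknnnknknknnnknnnknnnknknknnnkn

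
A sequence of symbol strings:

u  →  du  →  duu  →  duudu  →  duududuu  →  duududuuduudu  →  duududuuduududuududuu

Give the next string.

From term 3 onward, concatenate the last term with the second-to-last: du·u = duu, duu·du = duudu, …
Continuing: duududuuduududuududuu · duududuuduudu gives term 8.

duududuuduududuududuuduududuuduudu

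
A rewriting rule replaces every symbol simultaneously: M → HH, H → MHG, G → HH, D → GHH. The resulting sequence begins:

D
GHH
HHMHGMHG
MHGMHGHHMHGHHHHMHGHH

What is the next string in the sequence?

Rewriting the 20 symbols of MHGMHGHHMHGHHHHMHGHH one by one yields HH MHG HH HH MHG HH MHG MHG HH MHG HH MHG MHG MHG MHG HH MHG HH MHG MHG; concatenated:

HHMHGHHHHMHGHHMHGMHGHHMHGHHMHGMHGMHGMHGHHMHGHHMHGMHG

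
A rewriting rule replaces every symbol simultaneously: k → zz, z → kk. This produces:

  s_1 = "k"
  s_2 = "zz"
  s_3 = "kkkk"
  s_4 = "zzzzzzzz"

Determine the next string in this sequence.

Expanding zzzzzzzz: z→kk, z→kk, z→kk, z→kk, z→kk, z→kk, z→kk, z→kk. Concatenated: kk kk kk kk kk kk kk kk.

kkkkkkkkkkkkkkkk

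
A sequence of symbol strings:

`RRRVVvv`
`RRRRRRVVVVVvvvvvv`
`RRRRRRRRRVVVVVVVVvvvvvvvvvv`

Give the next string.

Reading off run lengths: R runs 3, 6, 9; V runs 2, 5, 8; v runs 2, 6, 10 — each is linear in n (n = 1, 2, …).
Setting n = 4 gives 12, 11, 14 characters in each block.

RRRRRRRRRRRRVVVVVVVVVVVvvvvvvvvvvvvvv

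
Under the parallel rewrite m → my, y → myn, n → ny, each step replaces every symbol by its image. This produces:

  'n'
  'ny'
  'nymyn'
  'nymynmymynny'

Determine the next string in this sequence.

nymynmymynnymymynmymynnynymyn

Apply φ to nymynmymynny symbol by symbol: n→ny, y→myn, m→my, y→myn, n→ny, m→my, y→myn, m→my, y→myn, n→ny, n→ny, y→myn; joined: ny myn my myn ny my myn my myn ny ny myn.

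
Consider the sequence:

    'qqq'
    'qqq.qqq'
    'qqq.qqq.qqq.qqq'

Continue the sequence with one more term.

qqq.qqq.qqq.qqq.qqq.qqq.qqq.qqq

s(k+1) = s(k)·.·s(k) — each term doubles the last with '.' between the halves.
So the next term is two copies of qqq.qqq.qqq.qqq with '.' between the halves.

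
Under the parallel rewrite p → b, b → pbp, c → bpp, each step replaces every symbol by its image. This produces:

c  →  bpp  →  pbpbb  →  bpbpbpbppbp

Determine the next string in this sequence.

pbpbpbpbpbpbpbpbbpbpb

Apply φ to bpbpbpbppbp symbol by symbol: b→pbp, p→b, b→pbp, p→b, b→pbp, p→b, b→pbp, p→b, p→b, b→pbp, p→b; joined: pbp b pbp b pbp b pbp b b pbp b.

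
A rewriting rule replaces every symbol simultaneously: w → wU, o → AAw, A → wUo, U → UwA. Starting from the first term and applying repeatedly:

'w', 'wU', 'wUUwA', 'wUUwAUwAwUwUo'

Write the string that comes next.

wUUwAUwAwUwUoUwAwUwUowUUwAwUUwAAAw

φ(wUUwAUwAwUwUo) expands symbol-by-symbol to wU UwA UwA wU wUo UwA wU wUo wU UwA wU UwA AAw; joining the 13 pieces gives the next term.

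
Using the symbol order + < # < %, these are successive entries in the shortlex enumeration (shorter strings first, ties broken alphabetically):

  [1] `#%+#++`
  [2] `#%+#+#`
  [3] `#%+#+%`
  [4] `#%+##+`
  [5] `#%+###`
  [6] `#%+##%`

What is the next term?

Treat #%+##% as a base-3 numeral over the given alphabet and add one, carrying through any trailing %'s.

#%+#%+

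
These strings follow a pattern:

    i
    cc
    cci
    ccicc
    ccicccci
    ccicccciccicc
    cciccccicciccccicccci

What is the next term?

cciccccicciccccicccciccicccciccicc

From term 3 onward, concatenate the last term with the second-to-last: cc·i = cci, cci·cc = ccicc, …
The next term joins cciccccicciccccicccci and ccicccciccicc.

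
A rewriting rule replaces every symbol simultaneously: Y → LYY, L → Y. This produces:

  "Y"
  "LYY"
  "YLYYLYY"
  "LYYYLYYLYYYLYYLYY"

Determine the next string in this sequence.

φ(LYYYLYYLYYYLYYLYY) expands symbol-by-symbol to Y LYY LYY LYY Y LYY LYY Y LYY LYY LYY Y LYY LYY Y LYY LYY; joining the 17 pieces gives the next term.

YLYYLYYLYYYLYYLYYYLYYLYYLYYYLYYLYYYLYYLYY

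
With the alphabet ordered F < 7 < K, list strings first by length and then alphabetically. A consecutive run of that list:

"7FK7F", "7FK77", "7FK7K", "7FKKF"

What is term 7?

77FFF

Continuing the enumeration 3 steps past 7FKKF: 7FKKF → 7FKK7 → 7FKKK → (answer).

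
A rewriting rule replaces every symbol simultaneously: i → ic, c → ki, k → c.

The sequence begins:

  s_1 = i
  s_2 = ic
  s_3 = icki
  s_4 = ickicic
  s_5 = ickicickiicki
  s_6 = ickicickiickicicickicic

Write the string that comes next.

ickicickiickicicickicickiickiickicickiicki

Applying the rule to each of the 23 symbols of ickicickiickicicickicic gives the pieces ic ki c ic ki ic ki c ic ic ki c ic ki ic ki ic ki c ic ki ic ki, which concatenate to the answer.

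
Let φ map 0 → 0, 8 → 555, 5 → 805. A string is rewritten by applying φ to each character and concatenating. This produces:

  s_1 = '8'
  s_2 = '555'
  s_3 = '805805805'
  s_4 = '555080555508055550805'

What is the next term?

Rewriting the 21 symbols of 555080555508055550805 one by one yields 805 805 805 0 555 0 805 805 805 805 0 555 0 805 805 805 805 0 555 0 805; concatenated:

805805805055508058058058050555080580580580505550805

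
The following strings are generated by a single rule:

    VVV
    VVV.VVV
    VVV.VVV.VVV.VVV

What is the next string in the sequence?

VVV.VVV.VVV.VVV.VVV.VVV.VVV.VVV

Every step duplicates the string with '.' between the halves.
One more doubling of VVV.VVV.VVV.VVV gives the answer.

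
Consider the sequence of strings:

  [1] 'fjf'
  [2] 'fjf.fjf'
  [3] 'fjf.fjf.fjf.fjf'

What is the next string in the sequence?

Each string is two copies of the previous one joined by '.'.
Doubling fjf.fjf.fjf.fjf with '.' between the halves:

fjf.fjf.fjf.fjf.fjf.fjf.fjf.fjf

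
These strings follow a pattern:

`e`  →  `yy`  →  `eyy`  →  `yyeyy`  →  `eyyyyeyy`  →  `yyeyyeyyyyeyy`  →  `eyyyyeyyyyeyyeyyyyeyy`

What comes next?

From term 3 onward, concatenate the second-to-last term with the last: e·yy = eyy, yy·eyy = yyeyy, …
The next term joins yyeyyeyyyyeyy and eyyyyeyyyyeyyeyyyyeyy.

yyeyyeyyyyeyyeyyyyeyyyyeyyeyyyyeyy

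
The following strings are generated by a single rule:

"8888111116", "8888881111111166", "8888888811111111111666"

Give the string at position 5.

8888888888881111111111111111166666

Term n consists of 2n 8's, followed by 3n-1 1's, followed by n-1 6's, where the shown terms are n = 2, 3, 4.
At n = 6 the blocks have lengths 12, 17, 5.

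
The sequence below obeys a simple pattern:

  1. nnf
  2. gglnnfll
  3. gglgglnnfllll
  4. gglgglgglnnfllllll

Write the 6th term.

Every step adds ggl to the front and ll to the end of the previous string.
From gglgglgglnnfllllll, 2 further steps: gglgglgglnnfllllll → gglgglgglgglnnfllllllll → (answer).

gglgglgglgglgglnnfllllllllll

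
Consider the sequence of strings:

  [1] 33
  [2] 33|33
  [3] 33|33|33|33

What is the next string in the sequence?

Every step duplicates the string with '|' between the halves.
Doubling 33|33|33|33 with '|' between the halves:

33|33|33|33|33|33|33|33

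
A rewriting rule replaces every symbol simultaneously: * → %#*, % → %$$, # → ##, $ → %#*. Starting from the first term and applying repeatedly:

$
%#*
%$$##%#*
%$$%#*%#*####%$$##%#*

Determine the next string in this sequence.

%$$%#*%#*%$$##%#*%$$##%#*########%$$%#*%#*####%$$##%#*

Applying the rule to each of the 21 symbols of %$$%#*%#*####%$$##%#* gives the pieces %$$ %#* %#* %$$ ## %#* %$$ ## %#* ## ## ## ## %$$ %#* %#* ## ## %$$ ## %#*, which concatenate to the answer.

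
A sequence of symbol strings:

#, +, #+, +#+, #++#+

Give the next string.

+#+#++#+

From term 3 onward, concatenate the second-to-last term with the last: #·+ = #+, +·#+ = +#+, …
Continuing: +#+ · #++#+ gives term 6.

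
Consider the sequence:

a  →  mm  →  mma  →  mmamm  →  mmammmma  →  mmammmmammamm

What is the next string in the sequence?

This is a Fibonacci-style word recurrence s(k) = s(k−1)·s(k−2): e.g. mm·a = mma.
Continuing: mmammmmammamm · mmammmma gives term 7.

mmammmmammammmmammmma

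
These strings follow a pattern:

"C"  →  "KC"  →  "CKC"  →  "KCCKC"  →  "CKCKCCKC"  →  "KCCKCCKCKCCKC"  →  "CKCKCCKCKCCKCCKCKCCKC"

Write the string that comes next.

Each term (from the third on) is the two preceding terms concatenated in order: term 3 = C·KC = CKC.
So term 8 is KCCKCCKCKCCKC·CKCKCCKCKCCKCCKCKCCKC.

KCCKCCKCKCCKCCKCKCCKCKCCKCCKCKCCKC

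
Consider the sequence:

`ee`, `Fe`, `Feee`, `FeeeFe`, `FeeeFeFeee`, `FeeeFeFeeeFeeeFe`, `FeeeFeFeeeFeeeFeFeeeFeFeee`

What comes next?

Each term (from the third on) is the previous term followed by the one before it: term 3 = Fe·ee = Feee.
Continuing: FeeeFeFeeeFeeeFeFeeeFeFeee · FeeeFeFeeeFeeeFe gives term 8.

FeeeFeFeeeFeeeFeFeeeFeFeeeFeeeFeFeeeFeeeFe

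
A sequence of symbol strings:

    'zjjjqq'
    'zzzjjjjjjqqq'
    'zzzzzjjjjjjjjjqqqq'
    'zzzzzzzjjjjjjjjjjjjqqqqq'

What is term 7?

Reading off run lengths: z runs 1, 3, 5, 7; j runs 3, 6, 9, 12; q runs 2, 3, 4, 5 — each is linear in n (n = 1, 2, …).
At n = 7 the blocks have lengths 13, 21, 8.

zzzzzzzzzzzzzjjjjjjjjjjjjjjjjjjjjjqqqqqqqq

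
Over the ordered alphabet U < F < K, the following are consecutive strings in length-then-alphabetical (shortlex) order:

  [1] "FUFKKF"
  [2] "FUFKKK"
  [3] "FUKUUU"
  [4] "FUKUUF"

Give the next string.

The successor of FUKUUF increments the rightmost position that isn't already K and resets every position after it to U.

FUKUUK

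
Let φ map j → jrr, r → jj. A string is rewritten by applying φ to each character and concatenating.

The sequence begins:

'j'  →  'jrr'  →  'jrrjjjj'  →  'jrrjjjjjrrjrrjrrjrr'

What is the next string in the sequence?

Replace each of the 19 characters of jrrjjjjjrrjrrjrrjrr in place — jrr jj jj jrr jrr jrr jrr jrr jj jj jrr jj jj jrr jj jj jrr jj jj — and concatenate.

jrrjjjjjrrjrrjrrjrrjrrjjjjjrrjjjjjrrjjjjjrrjjjj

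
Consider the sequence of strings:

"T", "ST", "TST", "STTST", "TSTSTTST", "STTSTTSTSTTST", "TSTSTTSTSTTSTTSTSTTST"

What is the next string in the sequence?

Each term (from the third on) is the two preceding terms concatenated in order: term 3 = T·ST = TST.
The next term joins STTSTTSTSTTST and TSTSTTSTSTTSTTSTSTTST.

STTSTTSTSTTSTTSTSTTSTSTTSTTSTSTTST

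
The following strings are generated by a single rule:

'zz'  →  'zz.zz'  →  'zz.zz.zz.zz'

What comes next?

zz.zz.zz.zz.zz.zz.zz.zz

s(k+1) = s(k)·.·s(k) — each term doubles the last with '.' between the halves.
One more doubling of zz.zz.zz.zz gives the answer.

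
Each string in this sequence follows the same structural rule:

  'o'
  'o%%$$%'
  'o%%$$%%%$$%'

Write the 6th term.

The strings grow by a fixed suffix %%$$% each time.
From o%%$$%%%$$%, 3 further steps: o%%$$%%%$$% → o%%$$%%%$$%%%$$% → o%%$$%%%$$%%%$$%%%$$% → (answer).

o%%$$%%%$$%%%$$%%%$$%%%$$%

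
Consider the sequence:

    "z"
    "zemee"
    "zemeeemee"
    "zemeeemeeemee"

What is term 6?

Every step adds emee to the end: s(k+1) = s(k)·emee.
From zemeeemeeemee, 2 further steps: zemeeemeeemee → zemeeemeeemeeemee → (answer).

zemeeemeeemeeemeeemee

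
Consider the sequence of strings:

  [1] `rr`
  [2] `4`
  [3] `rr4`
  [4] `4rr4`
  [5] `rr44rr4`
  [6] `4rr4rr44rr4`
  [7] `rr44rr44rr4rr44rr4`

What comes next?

4rr4rr44rr4rr44rr44rr4rr44rr4

This is a Fibonacci-style word recurrence s(k) = s(k−2)·s(k−1): e.g. rr·4 = rr4.
Continuing: 4rr4rr44rr4 · rr44rr44rr4rr44rr4 gives term 8.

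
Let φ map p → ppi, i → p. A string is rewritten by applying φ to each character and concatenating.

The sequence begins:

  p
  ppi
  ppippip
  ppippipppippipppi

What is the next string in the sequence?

φ(ppippipppippipppi) expands symbol-by-symbol to ppi ppi p ppi ppi p ppi ppi ppi p ppi ppi p ppi ppi ppi p; joining the 17 pieces gives the next term.

ppippipppippipppippippipppippipppippippip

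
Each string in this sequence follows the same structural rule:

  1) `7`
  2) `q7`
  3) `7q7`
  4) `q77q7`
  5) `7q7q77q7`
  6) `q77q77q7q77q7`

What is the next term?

7q7q77q7q77q77q7q77q7

From term 3 onward, concatenate the second-to-last term with the last: 7·q7 = 7q7, q7·7q7 = q77q7, …
The next term joins 7q7q77q7 and q77q77q7q77q7.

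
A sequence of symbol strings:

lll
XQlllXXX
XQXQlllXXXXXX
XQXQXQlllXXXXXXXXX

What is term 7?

XQXQXQXQXQXQlllXXXXXXXXXXXXXXXXXX

Every step adds XQ to the front and XXX to the end of the previous string.
From XQXQXQlllXXXXXXXXX, 3 further steps: XQXQXQlllXXXXXXXXX → XQXQXQXQlllXXXXXXXXXXXX → XQXQXQXQXQlllXXXXXXXXXXXXXXX → (answer).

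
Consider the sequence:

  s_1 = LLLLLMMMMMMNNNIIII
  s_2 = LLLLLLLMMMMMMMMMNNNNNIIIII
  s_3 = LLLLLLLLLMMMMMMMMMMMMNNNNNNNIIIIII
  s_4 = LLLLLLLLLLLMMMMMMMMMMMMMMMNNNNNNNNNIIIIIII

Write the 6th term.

Term n consists of 2n+1 L's, followed by 3n M's, followed by 2n-1 N's, followed by n+2 I's, where the shown terms are n = 2, 3, 4, 5.
For term 6, n = 7, so the run lengths are 15, 21, 13, 9.

LLLLLLLLLLLLLLLMMMMMMMMMMMMMMMMMMMMMNNNNNNNNNNNNNIIIIIIIII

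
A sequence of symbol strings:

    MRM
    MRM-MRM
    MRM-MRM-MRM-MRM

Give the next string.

Every step duplicates the string with '-' between the halves.
One more doubling of MRM-MRM-MRM-MRM gives the answer.

MRM-MRM-MRM-MRM-MRM-MRM-MRM-MRM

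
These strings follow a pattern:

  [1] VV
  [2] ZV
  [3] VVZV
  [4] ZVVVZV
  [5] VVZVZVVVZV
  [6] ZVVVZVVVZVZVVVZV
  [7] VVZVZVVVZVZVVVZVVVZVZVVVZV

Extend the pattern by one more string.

Each term (from the third on) is the two preceding terms concatenated in order: term 3 = VV·ZV = VVZV.
The next term joins ZVVVZVVVZVZVVVZV and VVZVZVVVZVZVVVZVVVZVZVVVZV.

ZVVVZVVVZVZVVVZVVVZVZVVVZVZVVVZVVVZVZVVVZV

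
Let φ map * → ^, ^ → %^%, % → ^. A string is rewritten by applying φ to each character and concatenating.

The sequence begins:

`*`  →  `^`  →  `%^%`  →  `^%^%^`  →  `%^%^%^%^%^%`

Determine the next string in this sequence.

Apply φ to %^%^%^%^%^% symbol by symbol: %→^, ^→%^%, %→^, ^→%^%, %→^, ^→%^%, %→^, ^→%^%, %→^, ^→%^%, %→^; joined: ^ %^% ^ %^% ^ %^% ^ %^% ^ %^% ^.

^%^%^%^%^%^%^%^%^%^%^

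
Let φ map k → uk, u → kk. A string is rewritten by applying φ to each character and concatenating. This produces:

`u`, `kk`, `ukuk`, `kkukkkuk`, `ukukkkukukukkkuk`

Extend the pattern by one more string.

Applying the rule to each of the 16 symbols of ukukkkukukukkkuk gives the pieces kk uk kk uk uk uk kk uk kk uk kk uk uk uk kk uk, which concatenate to the answer.

kkukkkukukukkkukkkukkkukukukkkuk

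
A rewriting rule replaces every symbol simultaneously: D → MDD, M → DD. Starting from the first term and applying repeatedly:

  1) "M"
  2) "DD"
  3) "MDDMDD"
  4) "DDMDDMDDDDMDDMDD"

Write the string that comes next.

φ(DDMDDMDDDDMDDMDD) expands symbol-by-symbol to MDD MDD DD MDD MDD DD MDD MDD MDD MDD DD MDD MDD DD MDD MDD; joining the 16 pieces gives the next term.

MDDMDDDDMDDMDDDDMDDMDDMDDMDDDDMDDMDDDDMDDMDD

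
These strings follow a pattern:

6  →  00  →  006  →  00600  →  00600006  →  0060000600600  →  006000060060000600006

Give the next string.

From term 3 onward, concatenate the last term with the second-to-last: 00·6 = 006, 006·00 = 00600, …
So term 8 is 006000060060000600006·0060000600600.

0060000600600006000060060000600600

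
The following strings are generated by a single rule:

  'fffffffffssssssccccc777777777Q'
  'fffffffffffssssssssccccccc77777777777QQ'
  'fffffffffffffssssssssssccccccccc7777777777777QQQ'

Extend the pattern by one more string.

Reading off run lengths: f runs 9, 11, 13; s runs 6, 8, 10; c runs 5, 7, 9; 7 runs 9, 11, 13; Q runs 1, 2, 3 — each is linear in n, where the shown terms are n = 3, 4, 5.
At n = 6 the blocks have lengths 15, 12, 11, 15, 4.

fffffffffffffffssssssssssssccccccccccc777777777777777QQQQ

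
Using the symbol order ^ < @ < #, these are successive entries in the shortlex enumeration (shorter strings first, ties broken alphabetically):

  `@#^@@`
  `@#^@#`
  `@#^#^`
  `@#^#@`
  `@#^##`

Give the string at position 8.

Advancing 3 positions from @#^## through @#^## → @#@^^ → @#@^@ reaches term 8.

@#@^#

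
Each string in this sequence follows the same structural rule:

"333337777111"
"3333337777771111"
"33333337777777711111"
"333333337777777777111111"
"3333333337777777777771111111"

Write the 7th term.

333333333337777777777777777111111111

The n-th term is n+3 3's then 2n 7's then n+1 1's, where the shown terms are n = 2, 3, 4, 5, 6.
Setting n = 8 gives 11, 16, 9 characters in each block.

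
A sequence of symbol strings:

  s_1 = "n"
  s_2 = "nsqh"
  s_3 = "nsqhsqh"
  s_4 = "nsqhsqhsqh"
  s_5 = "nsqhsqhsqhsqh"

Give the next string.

Each term is the previous one with sqh appended.
Applying this once more to nsqhsqhsqhsqh:

nsqhsqhsqhsqhsqh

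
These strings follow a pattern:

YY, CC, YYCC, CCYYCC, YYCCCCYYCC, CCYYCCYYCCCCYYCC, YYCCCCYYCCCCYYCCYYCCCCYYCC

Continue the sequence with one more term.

CCYYCCYYCCCCYYCCYYCCCCYYCCCCYYCCYYCCCCYYCC

This is a Fibonacci-style word recurrence s(k) = s(k−2)·s(k−1): e.g. YY·CC = YYCC.
So term 8 is CCYYCCYYCCCCYYCC·YYCCCCYYCCCCYYCCYYCCCCYYCC.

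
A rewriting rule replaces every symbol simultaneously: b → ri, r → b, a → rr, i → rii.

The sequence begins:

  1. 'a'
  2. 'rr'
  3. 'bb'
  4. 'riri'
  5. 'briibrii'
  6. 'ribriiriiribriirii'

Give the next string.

Rewriting the 18 symbols of ribriiriiribriirii one by one yields b rii ri b rii rii b rii rii b rii ri b rii rii b rii rii; concatenated:

briiribriiriibriiriibriiribriiriibriirii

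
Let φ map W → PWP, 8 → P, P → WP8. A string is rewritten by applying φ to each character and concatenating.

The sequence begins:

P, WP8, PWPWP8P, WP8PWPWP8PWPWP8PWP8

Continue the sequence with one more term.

PWPWP8PWP8PWPWP8PWPWP8PWP8PWPWP8PWPWP8PWP8PWPWP8P

φ(WP8PWPWP8PWPWP8PWP8) expands symbol-by-symbol to PWP WP8 P WP8 PWP WP8 PWP WP8 P WP8 PWP WP8 PWP WP8 P WP8 PWP WP8 P; joining the 19 pieces gives the next term.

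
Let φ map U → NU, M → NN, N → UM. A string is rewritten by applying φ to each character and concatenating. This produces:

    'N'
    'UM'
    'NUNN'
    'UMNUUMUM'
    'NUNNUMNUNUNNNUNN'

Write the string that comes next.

UMNUUMUMNUNNUMNUUMNUUMUMUMNUUMUM

Replace each of the 16 characters of NUNNUMNUNUNNNUNN in place — UM NU UM UM NU NN UM NU UM NU UM UM UM NU UM UM — and concatenate.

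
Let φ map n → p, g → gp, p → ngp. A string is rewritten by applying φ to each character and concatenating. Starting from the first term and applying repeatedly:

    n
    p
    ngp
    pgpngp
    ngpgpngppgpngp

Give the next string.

pgpngpgpngppgpngpngpgpngppgpngp

Applying the rule to each of the 14 symbols of ngpgpngppgpngp gives the pieces p gp ngp gp ngp p gp ngp ngp gp ngp p gp ngp, which concatenate to the answer.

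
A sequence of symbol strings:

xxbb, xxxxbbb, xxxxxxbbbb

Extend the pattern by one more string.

xxxxxxxxbbbbb

Reading off run lengths: x runs 2, 4, 6; b runs 2, 3, 4 — each is linear in n (n = 1, 2, …).
Setting n = 4 gives 8, 5 characters in each block.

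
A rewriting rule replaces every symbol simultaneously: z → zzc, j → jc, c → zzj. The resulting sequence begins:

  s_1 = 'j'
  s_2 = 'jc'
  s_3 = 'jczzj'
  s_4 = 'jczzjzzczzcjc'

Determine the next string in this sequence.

Rewriting the 13 symbols of jczzjzzczzcjc one by one yields jc zzj zzc zzc jc zzc zzc zzj zzc zzc zzj jc zzj; concatenated:

jczzjzzczzcjczzczzczzjzzczzczzjjczzj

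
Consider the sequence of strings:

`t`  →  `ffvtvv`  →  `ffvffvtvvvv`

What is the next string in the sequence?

Each term wraps the previous one in ffv on the left and vv on the right.
So the next term is ffv·ffvffvtvvvv·vv.

ffvffvffvtvvvvvv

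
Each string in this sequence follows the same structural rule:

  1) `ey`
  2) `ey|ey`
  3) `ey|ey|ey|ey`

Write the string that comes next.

Each string is two copies of the previous one joined by '|'.
Doubling ey|ey|ey|ey with '|' between the halves:

ey|ey|ey|ey|ey|ey|ey|ey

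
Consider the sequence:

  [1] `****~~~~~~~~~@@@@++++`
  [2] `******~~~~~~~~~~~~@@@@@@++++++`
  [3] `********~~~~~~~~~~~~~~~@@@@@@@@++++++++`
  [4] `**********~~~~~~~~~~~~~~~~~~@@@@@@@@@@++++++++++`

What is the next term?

************~~~~~~~~~~~~~~~~~~~~~@@@@@@@@@@@@++++++++++++

The n-th term is 2n *'s then 3n+3 ~'s then 2n @'s then 2n +'s, where the shown terms are n = 2, 3, 4, 5.
For the next term, n = 6, so the run lengths are 12, 21, 12, 12.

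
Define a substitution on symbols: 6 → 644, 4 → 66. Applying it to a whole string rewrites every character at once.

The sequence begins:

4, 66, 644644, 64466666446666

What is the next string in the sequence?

Applying the rule to each of the 14 symbols of 64466666446666 gives the pieces 644 66 66 644 644 644 644 644 66 66 644 644 644 644, which concatenate to the answer.

64466666446446446446446666644644644644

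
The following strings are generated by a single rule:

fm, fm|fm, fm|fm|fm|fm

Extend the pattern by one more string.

fm|fm|fm|fm|fm|fm|fm|fm

s(k+1) = s(k)·|·s(k) — each term doubles the last with '|' between the halves.
One more doubling of fm|fm|fm|fm gives the answer.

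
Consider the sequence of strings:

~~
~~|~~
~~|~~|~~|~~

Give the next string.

Every step duplicates the string with '|' between the halves.
So the next term is two copies of ~~|~~|~~|~~ with '|' between the halves.

~~|~~|~~|~~|~~|~~|~~|~~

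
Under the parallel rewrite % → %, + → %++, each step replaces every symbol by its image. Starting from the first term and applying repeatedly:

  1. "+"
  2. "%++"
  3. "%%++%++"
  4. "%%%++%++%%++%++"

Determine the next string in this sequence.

Applying the rule to each of the 15 symbols of %%%++%++%%++%++ gives the pieces % % % %++ %++ % %++ %++ % % %++ %++ % %++ %++, which concatenate to the answer.

%%%%++%++%%++%++%%%++%++%%++%++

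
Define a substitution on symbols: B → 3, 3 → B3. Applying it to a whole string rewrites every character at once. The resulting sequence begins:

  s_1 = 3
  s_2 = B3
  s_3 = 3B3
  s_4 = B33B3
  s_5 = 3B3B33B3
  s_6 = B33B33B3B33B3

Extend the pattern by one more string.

3B3B33B3B33B33B3B33B3

Replace each of the 13 characters of B33B33B3B33B3 in place — 3 B3 B3 3 B3 B3 3 B3 3 B3 B3 3 B3 — and concatenate.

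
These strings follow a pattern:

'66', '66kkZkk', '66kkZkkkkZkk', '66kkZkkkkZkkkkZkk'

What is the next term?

66kkZkkkkZkkkkZkkkkZkk

Each term is the previous one with kkZkk appended.
So the next term is 66kkZkkkkZkkkkZkk·kkZkk.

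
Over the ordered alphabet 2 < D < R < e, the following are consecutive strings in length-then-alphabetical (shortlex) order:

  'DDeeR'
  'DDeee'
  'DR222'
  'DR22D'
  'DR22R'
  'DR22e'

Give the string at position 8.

DR2DD

Stepping forward 2 times from DR22e: DR22e → DR2D2, then the target.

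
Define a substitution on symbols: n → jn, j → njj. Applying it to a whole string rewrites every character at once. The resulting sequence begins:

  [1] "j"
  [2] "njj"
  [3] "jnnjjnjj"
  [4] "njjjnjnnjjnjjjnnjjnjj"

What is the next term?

jnnjjnjjnjjjnnjjjnjnnjjnjjjnnjjnjjnjjjnjnnjjnjjjnnjjnjj

φ(njjjnjnnjjnjjjnnjjnjj) expands symbol-by-symbol to jn njj njj njj jn njj jn jn njj njj jn njj njj njj jn jn njj njj jn njj njj; joining the 21 pieces gives the next term.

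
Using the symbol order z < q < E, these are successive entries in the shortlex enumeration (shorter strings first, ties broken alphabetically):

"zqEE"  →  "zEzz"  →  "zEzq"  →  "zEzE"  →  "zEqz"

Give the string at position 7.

Advancing 2 positions from zEqz through zEqz → zEqq reaches term 7.

zEqE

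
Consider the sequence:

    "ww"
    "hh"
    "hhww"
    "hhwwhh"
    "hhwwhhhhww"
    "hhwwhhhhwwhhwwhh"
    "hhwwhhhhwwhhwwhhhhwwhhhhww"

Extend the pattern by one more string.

Each term (from the third on) is the previous term followed by the one before it: term 3 = hh·ww = hhww.
Continuing: hhwwhhhhwwhhwwhhhhwwhhhhww · hhwwhhhhwwhhwwhh gives term 8.

hhwwhhhhwwhhwwhhhhwwhhhhwwhhwwhhhhwwhhwwhh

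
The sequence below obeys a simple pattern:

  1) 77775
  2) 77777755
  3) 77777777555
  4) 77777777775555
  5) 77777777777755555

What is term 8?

Term n consists of 2n+2 7's, followed by n 5's (n = 1, 2, …).
Setting n = 8 gives 18, 8 characters in each block.

77777777777777777755555555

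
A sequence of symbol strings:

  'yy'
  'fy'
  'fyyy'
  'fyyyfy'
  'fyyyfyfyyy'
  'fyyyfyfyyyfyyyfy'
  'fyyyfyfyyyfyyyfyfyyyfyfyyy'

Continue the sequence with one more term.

fyyyfyfyyyfyyyfyfyyyfyfyyyfyyyfyfyyyfyyyfy

From term 3 onward, concatenate the last term with the second-to-last: fy·yy = fyyy, fyyy·fy = fyyyfy, …
The next term joins fyyyfyfyyyfyyyfyfyyyfyfyyy and fyyyfyfyyyfyyyfy.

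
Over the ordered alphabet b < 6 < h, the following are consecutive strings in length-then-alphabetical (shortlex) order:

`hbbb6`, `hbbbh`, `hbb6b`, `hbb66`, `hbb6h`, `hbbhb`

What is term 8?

hbbhh

Continuing the enumeration 2 steps past hbbhb: hbbhb → hbbh6 → (answer).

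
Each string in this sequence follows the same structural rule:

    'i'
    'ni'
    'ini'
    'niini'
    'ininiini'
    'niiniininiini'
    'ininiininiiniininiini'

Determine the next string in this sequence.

niiniininiiniininiininiiniininiini

Each term (from the third on) is the two preceding terms concatenated in order: term 3 = i·ni = ini.
The next term joins niiniininiini and ininiininiiniininiini.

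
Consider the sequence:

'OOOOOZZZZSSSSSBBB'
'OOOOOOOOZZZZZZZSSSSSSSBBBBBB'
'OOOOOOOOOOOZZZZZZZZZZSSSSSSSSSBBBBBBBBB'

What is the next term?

OOOOOOOOOOOOOOZZZZZZZZZZZZZSSSSSSSSSSSBBBBBBBBBBBB

Term n consists of 3n+2 O's, followed by 3n+1 Z's, followed by 2n+3 S's, followed by 3n B's (n = 1, 2, …).
For the next term, n = 4, so the run lengths are 14, 13, 11, 12.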